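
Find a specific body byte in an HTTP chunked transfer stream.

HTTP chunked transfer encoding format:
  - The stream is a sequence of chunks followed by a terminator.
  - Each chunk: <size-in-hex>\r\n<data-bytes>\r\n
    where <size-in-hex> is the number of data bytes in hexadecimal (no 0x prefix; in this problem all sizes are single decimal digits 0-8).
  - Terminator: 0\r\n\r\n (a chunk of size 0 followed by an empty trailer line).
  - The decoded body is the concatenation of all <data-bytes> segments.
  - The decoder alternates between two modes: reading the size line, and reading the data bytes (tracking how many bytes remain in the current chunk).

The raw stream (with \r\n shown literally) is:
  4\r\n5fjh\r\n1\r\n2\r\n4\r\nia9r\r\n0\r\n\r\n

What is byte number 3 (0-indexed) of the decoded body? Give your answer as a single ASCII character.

Answer: h

Derivation:
Chunk 1: stream[0..1]='4' size=0x4=4, data at stream[3..7]='5fjh' -> body[0..4], body so far='5fjh'
Chunk 2: stream[9..10]='1' size=0x1=1, data at stream[12..13]='2' -> body[4..5], body so far='5fjh2'
Chunk 3: stream[15..16]='4' size=0x4=4, data at stream[18..22]='ia9r' -> body[5..9], body so far='5fjh2ia9r'
Chunk 4: stream[24..25]='0' size=0 (terminator). Final body='5fjh2ia9r' (9 bytes)
Body byte 3 = 'h'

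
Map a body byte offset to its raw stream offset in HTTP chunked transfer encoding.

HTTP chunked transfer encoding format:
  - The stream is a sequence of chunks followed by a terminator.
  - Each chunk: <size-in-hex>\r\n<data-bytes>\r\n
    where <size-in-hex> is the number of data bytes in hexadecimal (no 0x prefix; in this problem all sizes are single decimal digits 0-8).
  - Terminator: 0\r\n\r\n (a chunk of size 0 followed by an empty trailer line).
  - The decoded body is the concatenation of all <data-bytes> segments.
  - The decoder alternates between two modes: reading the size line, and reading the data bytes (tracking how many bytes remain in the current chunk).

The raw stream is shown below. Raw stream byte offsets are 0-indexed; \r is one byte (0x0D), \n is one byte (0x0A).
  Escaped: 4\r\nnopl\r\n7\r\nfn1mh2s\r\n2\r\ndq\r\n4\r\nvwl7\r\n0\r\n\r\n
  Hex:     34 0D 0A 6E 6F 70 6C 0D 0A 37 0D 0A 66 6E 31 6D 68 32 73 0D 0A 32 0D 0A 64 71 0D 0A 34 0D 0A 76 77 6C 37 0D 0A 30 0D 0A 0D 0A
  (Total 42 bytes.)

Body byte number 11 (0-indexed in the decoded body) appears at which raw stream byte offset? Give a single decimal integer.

Answer: 24

Derivation:
Chunk 1: stream[0..1]='4' size=0x4=4, data at stream[3..7]='nopl' -> body[0..4], body so far='nopl'
Chunk 2: stream[9..10]='7' size=0x7=7, data at stream[12..19]='fn1mh2s' -> body[4..11], body so far='noplfn1mh2s'
Chunk 3: stream[21..22]='2' size=0x2=2, data at stream[24..26]='dq' -> body[11..13], body so far='noplfn1mh2sdq'
Chunk 4: stream[28..29]='4' size=0x4=4, data at stream[31..35]='vwl7' -> body[13..17], body so far='noplfn1mh2sdqvwl7'
Chunk 5: stream[37..38]='0' size=0 (terminator). Final body='noplfn1mh2sdqvwl7' (17 bytes)
Body byte 11 at stream offset 24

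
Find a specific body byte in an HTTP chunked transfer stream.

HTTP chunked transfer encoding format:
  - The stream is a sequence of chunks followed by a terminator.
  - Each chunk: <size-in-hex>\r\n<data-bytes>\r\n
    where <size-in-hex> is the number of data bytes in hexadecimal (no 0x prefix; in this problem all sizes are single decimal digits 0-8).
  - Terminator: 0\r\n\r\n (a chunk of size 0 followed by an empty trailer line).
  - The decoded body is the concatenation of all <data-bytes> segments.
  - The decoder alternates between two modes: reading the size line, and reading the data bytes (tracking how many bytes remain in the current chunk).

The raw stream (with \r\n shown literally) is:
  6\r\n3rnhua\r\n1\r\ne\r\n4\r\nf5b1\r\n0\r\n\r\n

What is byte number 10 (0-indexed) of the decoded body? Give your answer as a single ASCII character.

Answer: 1

Derivation:
Chunk 1: stream[0..1]='6' size=0x6=6, data at stream[3..9]='3rnhua' -> body[0..6], body so far='3rnhua'
Chunk 2: stream[11..12]='1' size=0x1=1, data at stream[14..15]='e' -> body[6..7], body so far='3rnhuae'
Chunk 3: stream[17..18]='4' size=0x4=4, data at stream[20..24]='f5b1' -> body[7..11], body so far='3rnhuaef5b1'
Chunk 4: stream[26..27]='0' size=0 (terminator). Final body='3rnhuaef5b1' (11 bytes)
Body byte 10 = '1'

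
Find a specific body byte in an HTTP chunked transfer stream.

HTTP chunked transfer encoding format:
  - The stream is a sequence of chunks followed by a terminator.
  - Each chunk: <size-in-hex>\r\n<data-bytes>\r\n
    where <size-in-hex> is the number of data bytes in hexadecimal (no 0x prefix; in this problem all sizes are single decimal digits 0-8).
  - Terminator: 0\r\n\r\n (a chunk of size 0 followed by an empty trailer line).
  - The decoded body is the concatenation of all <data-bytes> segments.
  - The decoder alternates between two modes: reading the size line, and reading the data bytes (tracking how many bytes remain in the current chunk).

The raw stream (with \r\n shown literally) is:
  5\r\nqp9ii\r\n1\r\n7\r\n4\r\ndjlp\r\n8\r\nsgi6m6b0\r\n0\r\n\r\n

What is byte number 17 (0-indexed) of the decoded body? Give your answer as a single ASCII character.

Chunk 1: stream[0..1]='5' size=0x5=5, data at stream[3..8]='qp9ii' -> body[0..5], body so far='qp9ii'
Chunk 2: stream[10..11]='1' size=0x1=1, data at stream[13..14]='7' -> body[5..6], body so far='qp9ii7'
Chunk 3: stream[16..17]='4' size=0x4=4, data at stream[19..23]='djlp' -> body[6..10], body so far='qp9ii7djlp'
Chunk 4: stream[25..26]='8' size=0x8=8, data at stream[28..36]='sgi6m6b0' -> body[10..18], body so far='qp9ii7djlpsgi6m6b0'
Chunk 5: stream[38..39]='0' size=0 (terminator). Final body='qp9ii7djlpsgi6m6b0' (18 bytes)
Body byte 17 = '0'

Answer: 0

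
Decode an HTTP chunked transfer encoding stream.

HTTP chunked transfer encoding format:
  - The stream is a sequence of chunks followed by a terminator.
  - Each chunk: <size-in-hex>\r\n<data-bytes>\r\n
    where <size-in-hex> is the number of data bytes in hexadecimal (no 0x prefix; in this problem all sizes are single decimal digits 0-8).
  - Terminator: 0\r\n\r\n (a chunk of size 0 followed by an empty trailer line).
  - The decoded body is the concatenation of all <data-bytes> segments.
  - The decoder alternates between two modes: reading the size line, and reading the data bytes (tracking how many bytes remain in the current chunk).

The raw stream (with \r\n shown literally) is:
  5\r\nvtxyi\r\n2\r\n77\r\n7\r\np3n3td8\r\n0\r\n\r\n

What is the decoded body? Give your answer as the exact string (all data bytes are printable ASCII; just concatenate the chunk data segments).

Answer: vtxyi77p3n3td8

Derivation:
Chunk 1: stream[0..1]='5' size=0x5=5, data at stream[3..8]='vtxyi' -> body[0..5], body so far='vtxyi'
Chunk 2: stream[10..11]='2' size=0x2=2, data at stream[13..15]='77' -> body[5..7], body so far='vtxyi77'
Chunk 3: stream[17..18]='7' size=0x7=7, data at stream[20..27]='p3n3td8' -> body[7..14], body so far='vtxyi77p3n3td8'
Chunk 4: stream[29..30]='0' size=0 (terminator). Final body='vtxyi77p3n3td8' (14 bytes)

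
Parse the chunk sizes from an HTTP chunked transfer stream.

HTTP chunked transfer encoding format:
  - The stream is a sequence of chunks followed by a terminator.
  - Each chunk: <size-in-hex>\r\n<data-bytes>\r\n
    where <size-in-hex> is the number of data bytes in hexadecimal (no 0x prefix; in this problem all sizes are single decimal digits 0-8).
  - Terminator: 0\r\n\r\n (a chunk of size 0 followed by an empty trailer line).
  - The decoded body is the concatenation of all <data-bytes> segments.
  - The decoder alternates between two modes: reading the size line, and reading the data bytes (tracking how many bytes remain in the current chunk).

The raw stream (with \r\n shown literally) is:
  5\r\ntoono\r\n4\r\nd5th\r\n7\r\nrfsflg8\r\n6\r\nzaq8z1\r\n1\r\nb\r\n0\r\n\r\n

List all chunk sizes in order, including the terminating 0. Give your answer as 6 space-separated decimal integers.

Chunk 1: stream[0..1]='5' size=0x5=5, data at stream[3..8]='toono' -> body[0..5], body so far='toono'
Chunk 2: stream[10..11]='4' size=0x4=4, data at stream[13..17]='d5th' -> body[5..9], body so far='toonod5th'
Chunk 3: stream[19..20]='7' size=0x7=7, data at stream[22..29]='rfsflg8' -> body[9..16], body so far='toonod5thrfsflg8'
Chunk 4: stream[31..32]='6' size=0x6=6, data at stream[34..40]='zaq8z1' -> body[16..22], body so far='toonod5thrfsflg8zaq8z1'
Chunk 5: stream[42..43]='1' size=0x1=1, data at stream[45..46]='b' -> body[22..23], body so far='toonod5thrfsflg8zaq8z1b'
Chunk 6: stream[48..49]='0' size=0 (terminator). Final body='toonod5thrfsflg8zaq8z1b' (23 bytes)

Answer: 5 4 7 6 1 0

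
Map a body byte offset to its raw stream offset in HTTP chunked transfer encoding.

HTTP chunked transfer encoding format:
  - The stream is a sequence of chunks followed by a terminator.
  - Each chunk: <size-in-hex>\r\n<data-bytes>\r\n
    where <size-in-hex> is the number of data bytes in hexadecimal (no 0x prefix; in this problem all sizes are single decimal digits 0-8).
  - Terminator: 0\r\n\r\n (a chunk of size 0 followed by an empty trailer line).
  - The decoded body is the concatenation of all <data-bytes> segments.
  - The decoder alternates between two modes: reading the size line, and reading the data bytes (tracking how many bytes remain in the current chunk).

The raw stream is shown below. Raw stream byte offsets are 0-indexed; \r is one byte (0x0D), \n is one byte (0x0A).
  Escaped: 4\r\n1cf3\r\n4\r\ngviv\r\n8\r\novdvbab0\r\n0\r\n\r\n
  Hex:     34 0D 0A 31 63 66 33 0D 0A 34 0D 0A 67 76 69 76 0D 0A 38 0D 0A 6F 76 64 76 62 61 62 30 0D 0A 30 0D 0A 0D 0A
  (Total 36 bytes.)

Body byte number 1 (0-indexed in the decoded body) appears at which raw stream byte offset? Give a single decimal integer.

Answer: 4

Derivation:
Chunk 1: stream[0..1]='4' size=0x4=4, data at stream[3..7]='1cf3' -> body[0..4], body so far='1cf3'
Chunk 2: stream[9..10]='4' size=0x4=4, data at stream[12..16]='gviv' -> body[4..8], body so far='1cf3gviv'
Chunk 3: stream[18..19]='8' size=0x8=8, data at stream[21..29]='ovdvbab0' -> body[8..16], body so far='1cf3gvivovdvbab0'
Chunk 4: stream[31..32]='0' size=0 (terminator). Final body='1cf3gvivovdvbab0' (16 bytes)
Body byte 1 at stream offset 4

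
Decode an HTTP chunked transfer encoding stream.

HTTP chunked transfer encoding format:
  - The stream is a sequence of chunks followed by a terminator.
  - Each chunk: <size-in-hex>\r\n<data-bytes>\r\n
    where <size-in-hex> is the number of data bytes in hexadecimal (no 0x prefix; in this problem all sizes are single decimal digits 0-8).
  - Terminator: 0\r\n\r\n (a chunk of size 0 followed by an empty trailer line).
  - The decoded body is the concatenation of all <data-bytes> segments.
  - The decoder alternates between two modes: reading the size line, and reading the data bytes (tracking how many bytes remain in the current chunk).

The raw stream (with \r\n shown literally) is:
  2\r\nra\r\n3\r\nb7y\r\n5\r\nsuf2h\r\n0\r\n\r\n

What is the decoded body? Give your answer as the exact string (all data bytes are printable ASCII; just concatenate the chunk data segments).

Answer: rab7ysuf2h

Derivation:
Chunk 1: stream[0..1]='2' size=0x2=2, data at stream[3..5]='ra' -> body[0..2], body so far='ra'
Chunk 2: stream[7..8]='3' size=0x3=3, data at stream[10..13]='b7y' -> body[2..5], body so far='rab7y'
Chunk 3: stream[15..16]='5' size=0x5=5, data at stream[18..23]='suf2h' -> body[5..10], body so far='rab7ysuf2h'
Chunk 4: stream[25..26]='0' size=0 (terminator). Final body='rab7ysuf2h' (10 bytes)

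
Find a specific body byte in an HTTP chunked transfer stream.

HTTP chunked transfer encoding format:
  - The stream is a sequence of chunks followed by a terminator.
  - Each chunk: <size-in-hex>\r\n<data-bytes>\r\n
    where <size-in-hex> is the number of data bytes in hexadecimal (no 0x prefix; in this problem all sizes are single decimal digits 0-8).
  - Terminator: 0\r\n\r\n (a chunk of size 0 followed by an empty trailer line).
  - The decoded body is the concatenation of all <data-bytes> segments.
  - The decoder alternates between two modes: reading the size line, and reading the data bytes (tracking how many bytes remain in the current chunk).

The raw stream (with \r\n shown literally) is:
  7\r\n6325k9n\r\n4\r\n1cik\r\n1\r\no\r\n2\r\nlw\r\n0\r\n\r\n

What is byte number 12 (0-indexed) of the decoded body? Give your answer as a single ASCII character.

Answer: l

Derivation:
Chunk 1: stream[0..1]='7' size=0x7=7, data at stream[3..10]='6325k9n' -> body[0..7], body so far='6325k9n'
Chunk 2: stream[12..13]='4' size=0x4=4, data at stream[15..19]='1cik' -> body[7..11], body so far='6325k9n1cik'
Chunk 3: stream[21..22]='1' size=0x1=1, data at stream[24..25]='o' -> body[11..12], body so far='6325k9n1ciko'
Chunk 4: stream[27..28]='2' size=0x2=2, data at stream[30..32]='lw' -> body[12..14], body so far='6325k9n1cikolw'
Chunk 5: stream[34..35]='0' size=0 (terminator). Final body='6325k9n1cikolw' (14 bytes)
Body byte 12 = 'l'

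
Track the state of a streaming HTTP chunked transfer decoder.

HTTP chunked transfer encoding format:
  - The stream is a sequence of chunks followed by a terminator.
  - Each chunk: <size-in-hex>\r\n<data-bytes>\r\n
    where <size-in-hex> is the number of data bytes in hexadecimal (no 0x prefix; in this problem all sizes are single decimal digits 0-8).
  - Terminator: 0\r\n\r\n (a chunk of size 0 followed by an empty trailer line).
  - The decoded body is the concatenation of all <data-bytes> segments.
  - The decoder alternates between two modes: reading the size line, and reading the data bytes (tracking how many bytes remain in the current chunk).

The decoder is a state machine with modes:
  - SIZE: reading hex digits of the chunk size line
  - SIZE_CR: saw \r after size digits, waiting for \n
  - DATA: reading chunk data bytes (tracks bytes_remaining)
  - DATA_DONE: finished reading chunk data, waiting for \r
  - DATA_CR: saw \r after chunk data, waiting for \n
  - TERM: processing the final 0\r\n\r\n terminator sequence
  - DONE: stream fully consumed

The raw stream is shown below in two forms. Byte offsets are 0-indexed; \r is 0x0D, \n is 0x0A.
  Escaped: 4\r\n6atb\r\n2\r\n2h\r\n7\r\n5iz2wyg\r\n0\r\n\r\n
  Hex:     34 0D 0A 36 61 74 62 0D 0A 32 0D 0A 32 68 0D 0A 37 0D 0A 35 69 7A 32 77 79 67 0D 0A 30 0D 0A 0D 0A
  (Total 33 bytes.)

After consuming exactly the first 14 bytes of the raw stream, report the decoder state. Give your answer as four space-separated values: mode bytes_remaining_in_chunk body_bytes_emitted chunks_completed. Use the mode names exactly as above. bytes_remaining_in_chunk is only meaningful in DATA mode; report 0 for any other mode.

Answer: DATA_DONE 0 6 1

Derivation:
Byte 0 = '4': mode=SIZE remaining=0 emitted=0 chunks_done=0
Byte 1 = 0x0D: mode=SIZE_CR remaining=0 emitted=0 chunks_done=0
Byte 2 = 0x0A: mode=DATA remaining=4 emitted=0 chunks_done=0
Byte 3 = '6': mode=DATA remaining=3 emitted=1 chunks_done=0
Byte 4 = 'a': mode=DATA remaining=2 emitted=2 chunks_done=0
Byte 5 = 't': mode=DATA remaining=1 emitted=3 chunks_done=0
Byte 6 = 'b': mode=DATA_DONE remaining=0 emitted=4 chunks_done=0
Byte 7 = 0x0D: mode=DATA_CR remaining=0 emitted=4 chunks_done=0
Byte 8 = 0x0A: mode=SIZE remaining=0 emitted=4 chunks_done=1
Byte 9 = '2': mode=SIZE remaining=0 emitted=4 chunks_done=1
Byte 10 = 0x0D: mode=SIZE_CR remaining=0 emitted=4 chunks_done=1
Byte 11 = 0x0A: mode=DATA remaining=2 emitted=4 chunks_done=1
Byte 12 = '2': mode=DATA remaining=1 emitted=5 chunks_done=1
Byte 13 = 'h': mode=DATA_DONE remaining=0 emitted=6 chunks_done=1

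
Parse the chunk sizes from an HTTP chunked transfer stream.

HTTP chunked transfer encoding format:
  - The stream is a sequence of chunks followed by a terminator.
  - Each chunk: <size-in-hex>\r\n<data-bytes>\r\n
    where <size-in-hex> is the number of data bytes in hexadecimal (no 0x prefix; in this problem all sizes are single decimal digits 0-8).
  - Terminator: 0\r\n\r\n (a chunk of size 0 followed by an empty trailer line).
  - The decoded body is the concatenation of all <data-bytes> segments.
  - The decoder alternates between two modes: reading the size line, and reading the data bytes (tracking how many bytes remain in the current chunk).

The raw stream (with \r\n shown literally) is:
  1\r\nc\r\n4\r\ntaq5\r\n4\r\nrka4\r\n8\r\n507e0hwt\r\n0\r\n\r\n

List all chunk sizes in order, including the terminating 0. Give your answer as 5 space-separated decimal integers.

Chunk 1: stream[0..1]='1' size=0x1=1, data at stream[3..4]='c' -> body[0..1], body so far='c'
Chunk 2: stream[6..7]='4' size=0x4=4, data at stream[9..13]='taq5' -> body[1..5], body so far='ctaq5'
Chunk 3: stream[15..16]='4' size=0x4=4, data at stream[18..22]='rka4' -> body[5..9], body so far='ctaq5rka4'
Chunk 4: stream[24..25]='8' size=0x8=8, data at stream[27..35]='507e0hwt' -> body[9..17], body so far='ctaq5rka4507e0hwt'
Chunk 5: stream[37..38]='0' size=0 (terminator). Final body='ctaq5rka4507e0hwt' (17 bytes)

Answer: 1 4 4 8 0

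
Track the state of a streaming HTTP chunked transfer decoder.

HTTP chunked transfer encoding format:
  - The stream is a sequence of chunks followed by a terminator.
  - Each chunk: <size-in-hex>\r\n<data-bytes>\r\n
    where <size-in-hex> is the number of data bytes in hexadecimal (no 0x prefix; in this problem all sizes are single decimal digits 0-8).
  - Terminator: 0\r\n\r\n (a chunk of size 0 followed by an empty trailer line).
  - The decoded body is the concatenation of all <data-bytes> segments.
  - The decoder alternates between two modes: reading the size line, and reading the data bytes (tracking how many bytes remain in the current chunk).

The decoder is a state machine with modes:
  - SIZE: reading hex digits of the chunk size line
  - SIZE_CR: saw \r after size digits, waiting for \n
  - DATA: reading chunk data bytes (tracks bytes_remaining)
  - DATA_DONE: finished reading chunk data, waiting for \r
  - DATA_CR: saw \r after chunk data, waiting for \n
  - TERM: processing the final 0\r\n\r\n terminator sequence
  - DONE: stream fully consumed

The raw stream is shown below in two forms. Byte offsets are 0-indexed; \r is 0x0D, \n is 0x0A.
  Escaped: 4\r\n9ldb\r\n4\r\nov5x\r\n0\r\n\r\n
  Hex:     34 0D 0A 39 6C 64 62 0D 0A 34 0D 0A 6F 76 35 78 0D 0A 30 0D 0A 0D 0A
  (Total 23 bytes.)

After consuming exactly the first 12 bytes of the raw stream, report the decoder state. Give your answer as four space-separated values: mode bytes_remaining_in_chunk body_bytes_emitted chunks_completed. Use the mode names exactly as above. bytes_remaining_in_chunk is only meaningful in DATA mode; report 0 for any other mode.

Byte 0 = '4': mode=SIZE remaining=0 emitted=0 chunks_done=0
Byte 1 = 0x0D: mode=SIZE_CR remaining=0 emitted=0 chunks_done=0
Byte 2 = 0x0A: mode=DATA remaining=4 emitted=0 chunks_done=0
Byte 3 = '9': mode=DATA remaining=3 emitted=1 chunks_done=0
Byte 4 = 'l': mode=DATA remaining=2 emitted=2 chunks_done=0
Byte 5 = 'd': mode=DATA remaining=1 emitted=3 chunks_done=0
Byte 6 = 'b': mode=DATA_DONE remaining=0 emitted=4 chunks_done=0
Byte 7 = 0x0D: mode=DATA_CR remaining=0 emitted=4 chunks_done=0
Byte 8 = 0x0A: mode=SIZE remaining=0 emitted=4 chunks_done=1
Byte 9 = '4': mode=SIZE remaining=0 emitted=4 chunks_done=1
Byte 10 = 0x0D: mode=SIZE_CR remaining=0 emitted=4 chunks_done=1
Byte 11 = 0x0A: mode=DATA remaining=4 emitted=4 chunks_done=1

Answer: DATA 4 4 1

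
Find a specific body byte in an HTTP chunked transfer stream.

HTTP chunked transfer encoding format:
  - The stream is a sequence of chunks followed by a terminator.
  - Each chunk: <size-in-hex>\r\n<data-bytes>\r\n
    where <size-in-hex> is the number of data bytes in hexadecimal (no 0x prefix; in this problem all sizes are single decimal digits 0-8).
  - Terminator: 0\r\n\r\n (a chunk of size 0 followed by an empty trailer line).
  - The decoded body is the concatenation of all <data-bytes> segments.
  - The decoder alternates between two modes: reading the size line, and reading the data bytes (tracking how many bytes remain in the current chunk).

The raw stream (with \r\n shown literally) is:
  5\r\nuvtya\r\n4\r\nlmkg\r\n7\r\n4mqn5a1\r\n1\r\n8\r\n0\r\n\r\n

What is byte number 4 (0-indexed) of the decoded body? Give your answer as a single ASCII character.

Answer: a

Derivation:
Chunk 1: stream[0..1]='5' size=0x5=5, data at stream[3..8]='uvtya' -> body[0..5], body so far='uvtya'
Chunk 2: stream[10..11]='4' size=0x4=4, data at stream[13..17]='lmkg' -> body[5..9], body so far='uvtyalmkg'
Chunk 3: stream[19..20]='7' size=0x7=7, data at stream[22..29]='4mqn5a1' -> body[9..16], body so far='uvtyalmkg4mqn5a1'
Chunk 4: stream[31..32]='1' size=0x1=1, data at stream[34..35]='8' -> body[16..17], body so far='uvtyalmkg4mqn5a18'
Chunk 5: stream[37..38]='0' size=0 (terminator). Final body='uvtyalmkg4mqn5a18' (17 bytes)
Body byte 4 = 'a'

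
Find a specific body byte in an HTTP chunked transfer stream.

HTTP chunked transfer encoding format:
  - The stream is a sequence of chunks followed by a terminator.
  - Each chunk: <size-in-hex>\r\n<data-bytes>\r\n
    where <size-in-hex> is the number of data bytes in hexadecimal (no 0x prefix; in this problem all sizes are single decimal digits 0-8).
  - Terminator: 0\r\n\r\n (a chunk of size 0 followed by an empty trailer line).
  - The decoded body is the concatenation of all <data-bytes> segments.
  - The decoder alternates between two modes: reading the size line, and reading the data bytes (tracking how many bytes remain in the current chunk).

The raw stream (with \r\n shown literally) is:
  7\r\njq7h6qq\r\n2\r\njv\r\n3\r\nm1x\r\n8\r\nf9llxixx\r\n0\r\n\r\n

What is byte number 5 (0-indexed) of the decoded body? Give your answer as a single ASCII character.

Answer: q

Derivation:
Chunk 1: stream[0..1]='7' size=0x7=7, data at stream[3..10]='jq7h6qq' -> body[0..7], body so far='jq7h6qq'
Chunk 2: stream[12..13]='2' size=0x2=2, data at stream[15..17]='jv' -> body[7..9], body so far='jq7h6qqjv'
Chunk 3: stream[19..20]='3' size=0x3=3, data at stream[22..25]='m1x' -> body[9..12], body so far='jq7h6qqjvm1x'
Chunk 4: stream[27..28]='8' size=0x8=8, data at stream[30..38]='f9llxixx' -> body[12..20], body so far='jq7h6qqjvm1xf9llxixx'
Chunk 5: stream[40..41]='0' size=0 (terminator). Final body='jq7h6qqjvm1xf9llxixx' (20 bytes)
Body byte 5 = 'q'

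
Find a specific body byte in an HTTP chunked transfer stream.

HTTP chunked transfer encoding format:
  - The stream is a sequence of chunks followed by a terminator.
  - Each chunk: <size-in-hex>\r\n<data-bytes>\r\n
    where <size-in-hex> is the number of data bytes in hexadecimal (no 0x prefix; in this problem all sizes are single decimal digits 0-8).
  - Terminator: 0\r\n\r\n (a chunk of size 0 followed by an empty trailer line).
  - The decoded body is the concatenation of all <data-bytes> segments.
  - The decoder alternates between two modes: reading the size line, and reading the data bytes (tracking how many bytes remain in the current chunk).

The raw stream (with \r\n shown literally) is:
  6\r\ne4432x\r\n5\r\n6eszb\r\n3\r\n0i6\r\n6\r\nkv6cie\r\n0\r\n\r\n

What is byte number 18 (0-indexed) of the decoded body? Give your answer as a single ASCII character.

Chunk 1: stream[0..1]='6' size=0x6=6, data at stream[3..9]='e4432x' -> body[0..6], body so far='e4432x'
Chunk 2: stream[11..12]='5' size=0x5=5, data at stream[14..19]='6eszb' -> body[6..11], body so far='e4432x6eszb'
Chunk 3: stream[21..22]='3' size=0x3=3, data at stream[24..27]='0i6' -> body[11..14], body so far='e4432x6eszb0i6'
Chunk 4: stream[29..30]='6' size=0x6=6, data at stream[32..38]='kv6cie' -> body[14..20], body so far='e4432x6eszb0i6kv6cie'
Chunk 5: stream[40..41]='0' size=0 (terminator). Final body='e4432x6eszb0i6kv6cie' (20 bytes)
Body byte 18 = 'i'

Answer: i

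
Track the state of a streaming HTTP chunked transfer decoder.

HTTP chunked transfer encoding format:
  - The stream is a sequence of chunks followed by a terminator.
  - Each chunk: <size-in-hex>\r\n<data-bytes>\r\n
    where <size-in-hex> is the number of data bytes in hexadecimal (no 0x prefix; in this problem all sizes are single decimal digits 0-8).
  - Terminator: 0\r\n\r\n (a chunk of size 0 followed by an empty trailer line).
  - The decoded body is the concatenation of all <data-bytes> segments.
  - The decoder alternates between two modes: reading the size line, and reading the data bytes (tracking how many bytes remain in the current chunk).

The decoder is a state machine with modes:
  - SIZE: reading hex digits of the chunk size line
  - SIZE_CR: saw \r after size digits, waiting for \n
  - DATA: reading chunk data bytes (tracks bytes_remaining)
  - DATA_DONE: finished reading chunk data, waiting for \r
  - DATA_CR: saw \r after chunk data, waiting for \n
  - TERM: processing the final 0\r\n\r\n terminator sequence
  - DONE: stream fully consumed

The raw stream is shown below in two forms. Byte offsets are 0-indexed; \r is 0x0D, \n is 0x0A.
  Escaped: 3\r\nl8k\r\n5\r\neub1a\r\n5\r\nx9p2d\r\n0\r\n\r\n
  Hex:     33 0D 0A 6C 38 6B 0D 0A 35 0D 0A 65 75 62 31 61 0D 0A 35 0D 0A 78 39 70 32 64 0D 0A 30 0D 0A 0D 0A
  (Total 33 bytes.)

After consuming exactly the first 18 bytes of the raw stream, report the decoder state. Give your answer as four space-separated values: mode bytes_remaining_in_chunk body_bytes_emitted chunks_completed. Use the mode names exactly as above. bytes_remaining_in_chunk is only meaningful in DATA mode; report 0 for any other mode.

Byte 0 = '3': mode=SIZE remaining=0 emitted=0 chunks_done=0
Byte 1 = 0x0D: mode=SIZE_CR remaining=0 emitted=0 chunks_done=0
Byte 2 = 0x0A: mode=DATA remaining=3 emitted=0 chunks_done=0
Byte 3 = 'l': mode=DATA remaining=2 emitted=1 chunks_done=0
Byte 4 = '8': mode=DATA remaining=1 emitted=2 chunks_done=0
Byte 5 = 'k': mode=DATA_DONE remaining=0 emitted=3 chunks_done=0
Byte 6 = 0x0D: mode=DATA_CR remaining=0 emitted=3 chunks_done=0
Byte 7 = 0x0A: mode=SIZE remaining=0 emitted=3 chunks_done=1
Byte 8 = '5': mode=SIZE remaining=0 emitted=3 chunks_done=1
Byte 9 = 0x0D: mode=SIZE_CR remaining=0 emitted=3 chunks_done=1
Byte 10 = 0x0A: mode=DATA remaining=5 emitted=3 chunks_done=1
Byte 11 = 'e': mode=DATA remaining=4 emitted=4 chunks_done=1
Byte 12 = 'u': mode=DATA remaining=3 emitted=5 chunks_done=1
Byte 13 = 'b': mode=DATA remaining=2 emitted=6 chunks_done=1
Byte 14 = '1': mode=DATA remaining=1 emitted=7 chunks_done=1
Byte 15 = 'a': mode=DATA_DONE remaining=0 emitted=8 chunks_done=1
Byte 16 = 0x0D: mode=DATA_CR remaining=0 emitted=8 chunks_done=1
Byte 17 = 0x0A: mode=SIZE remaining=0 emitted=8 chunks_done=2

Answer: SIZE 0 8 2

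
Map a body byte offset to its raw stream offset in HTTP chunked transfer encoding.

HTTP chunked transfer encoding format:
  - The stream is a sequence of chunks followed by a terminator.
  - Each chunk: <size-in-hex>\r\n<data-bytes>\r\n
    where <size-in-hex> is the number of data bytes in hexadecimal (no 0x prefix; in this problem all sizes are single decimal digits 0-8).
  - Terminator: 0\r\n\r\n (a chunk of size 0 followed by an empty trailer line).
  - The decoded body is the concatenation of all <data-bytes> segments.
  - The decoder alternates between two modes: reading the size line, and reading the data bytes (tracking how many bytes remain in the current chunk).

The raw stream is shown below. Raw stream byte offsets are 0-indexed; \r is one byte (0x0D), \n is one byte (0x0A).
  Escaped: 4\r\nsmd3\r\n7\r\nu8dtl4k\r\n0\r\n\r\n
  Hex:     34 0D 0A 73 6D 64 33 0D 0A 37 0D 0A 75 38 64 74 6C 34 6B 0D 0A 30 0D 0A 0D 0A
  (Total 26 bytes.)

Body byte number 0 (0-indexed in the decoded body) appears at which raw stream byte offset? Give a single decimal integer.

Chunk 1: stream[0..1]='4' size=0x4=4, data at stream[3..7]='smd3' -> body[0..4], body so far='smd3'
Chunk 2: stream[9..10]='7' size=0x7=7, data at stream[12..19]='u8dtl4k' -> body[4..11], body so far='smd3u8dtl4k'
Chunk 3: stream[21..22]='0' size=0 (terminator). Final body='smd3u8dtl4k' (11 bytes)
Body byte 0 at stream offset 3

Answer: 3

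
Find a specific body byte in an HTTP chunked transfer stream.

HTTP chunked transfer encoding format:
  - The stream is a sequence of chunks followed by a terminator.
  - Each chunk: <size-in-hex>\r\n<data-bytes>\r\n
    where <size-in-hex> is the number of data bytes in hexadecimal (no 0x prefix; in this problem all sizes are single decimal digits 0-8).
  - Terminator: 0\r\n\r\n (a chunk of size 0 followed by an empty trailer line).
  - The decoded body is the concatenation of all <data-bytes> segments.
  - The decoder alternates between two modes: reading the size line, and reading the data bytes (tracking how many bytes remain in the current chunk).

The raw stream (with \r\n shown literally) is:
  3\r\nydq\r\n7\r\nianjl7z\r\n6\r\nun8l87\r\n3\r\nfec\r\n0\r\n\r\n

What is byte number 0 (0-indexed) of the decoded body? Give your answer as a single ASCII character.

Chunk 1: stream[0..1]='3' size=0x3=3, data at stream[3..6]='ydq' -> body[0..3], body so far='ydq'
Chunk 2: stream[8..9]='7' size=0x7=7, data at stream[11..18]='ianjl7z' -> body[3..10], body so far='ydqianjl7z'
Chunk 3: stream[20..21]='6' size=0x6=6, data at stream[23..29]='un8l87' -> body[10..16], body so far='ydqianjl7zun8l87'
Chunk 4: stream[31..32]='3' size=0x3=3, data at stream[34..37]='fec' -> body[16..19], body so far='ydqianjl7zun8l87fec'
Chunk 5: stream[39..40]='0' size=0 (terminator). Final body='ydqianjl7zun8l87fec' (19 bytes)
Body byte 0 = 'y'

Answer: y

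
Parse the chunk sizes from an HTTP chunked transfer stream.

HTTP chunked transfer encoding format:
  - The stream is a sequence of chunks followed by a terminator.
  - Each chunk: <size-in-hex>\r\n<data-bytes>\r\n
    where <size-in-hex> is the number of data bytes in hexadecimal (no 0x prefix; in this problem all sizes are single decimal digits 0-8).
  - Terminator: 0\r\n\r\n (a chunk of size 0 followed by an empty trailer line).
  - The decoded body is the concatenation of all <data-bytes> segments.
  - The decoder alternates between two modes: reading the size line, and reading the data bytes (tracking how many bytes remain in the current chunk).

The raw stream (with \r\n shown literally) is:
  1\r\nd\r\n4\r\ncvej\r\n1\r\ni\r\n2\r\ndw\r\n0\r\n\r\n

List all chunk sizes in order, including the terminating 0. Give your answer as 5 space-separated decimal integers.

Answer: 1 4 1 2 0

Derivation:
Chunk 1: stream[0..1]='1' size=0x1=1, data at stream[3..4]='d' -> body[0..1], body so far='d'
Chunk 2: stream[6..7]='4' size=0x4=4, data at stream[9..13]='cvej' -> body[1..5], body so far='dcvej'
Chunk 3: stream[15..16]='1' size=0x1=1, data at stream[18..19]='i' -> body[5..6], body so far='dcveji'
Chunk 4: stream[21..22]='2' size=0x2=2, data at stream[24..26]='dw' -> body[6..8], body so far='dcvejidw'
Chunk 5: stream[28..29]='0' size=0 (terminator). Final body='dcvejidw' (8 bytes)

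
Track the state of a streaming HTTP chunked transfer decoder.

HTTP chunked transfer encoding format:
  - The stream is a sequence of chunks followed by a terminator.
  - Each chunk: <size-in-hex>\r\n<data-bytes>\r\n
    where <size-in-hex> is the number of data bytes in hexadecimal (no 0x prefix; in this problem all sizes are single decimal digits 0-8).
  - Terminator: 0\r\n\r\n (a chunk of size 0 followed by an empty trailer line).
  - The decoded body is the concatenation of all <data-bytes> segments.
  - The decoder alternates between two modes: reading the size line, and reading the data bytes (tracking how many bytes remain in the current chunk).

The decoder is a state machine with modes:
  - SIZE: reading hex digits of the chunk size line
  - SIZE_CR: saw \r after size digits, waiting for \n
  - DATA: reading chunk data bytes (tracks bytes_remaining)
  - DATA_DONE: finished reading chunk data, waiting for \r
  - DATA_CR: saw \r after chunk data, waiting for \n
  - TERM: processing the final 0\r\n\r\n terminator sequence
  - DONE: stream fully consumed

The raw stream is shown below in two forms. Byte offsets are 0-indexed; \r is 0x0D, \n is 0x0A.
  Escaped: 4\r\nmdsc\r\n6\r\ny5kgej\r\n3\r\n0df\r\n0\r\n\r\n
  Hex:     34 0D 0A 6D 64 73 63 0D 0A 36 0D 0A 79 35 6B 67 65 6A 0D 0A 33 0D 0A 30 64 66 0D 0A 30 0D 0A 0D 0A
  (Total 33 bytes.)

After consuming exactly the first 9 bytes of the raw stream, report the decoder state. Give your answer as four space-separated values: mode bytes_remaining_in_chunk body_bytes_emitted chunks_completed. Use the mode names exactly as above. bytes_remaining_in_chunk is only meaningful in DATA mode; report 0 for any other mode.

Byte 0 = '4': mode=SIZE remaining=0 emitted=0 chunks_done=0
Byte 1 = 0x0D: mode=SIZE_CR remaining=0 emitted=0 chunks_done=0
Byte 2 = 0x0A: mode=DATA remaining=4 emitted=0 chunks_done=0
Byte 3 = 'm': mode=DATA remaining=3 emitted=1 chunks_done=0
Byte 4 = 'd': mode=DATA remaining=2 emitted=2 chunks_done=0
Byte 5 = 's': mode=DATA remaining=1 emitted=3 chunks_done=0
Byte 6 = 'c': mode=DATA_DONE remaining=0 emitted=4 chunks_done=0
Byte 7 = 0x0D: mode=DATA_CR remaining=0 emitted=4 chunks_done=0
Byte 8 = 0x0A: mode=SIZE remaining=0 emitted=4 chunks_done=1

Answer: SIZE 0 4 1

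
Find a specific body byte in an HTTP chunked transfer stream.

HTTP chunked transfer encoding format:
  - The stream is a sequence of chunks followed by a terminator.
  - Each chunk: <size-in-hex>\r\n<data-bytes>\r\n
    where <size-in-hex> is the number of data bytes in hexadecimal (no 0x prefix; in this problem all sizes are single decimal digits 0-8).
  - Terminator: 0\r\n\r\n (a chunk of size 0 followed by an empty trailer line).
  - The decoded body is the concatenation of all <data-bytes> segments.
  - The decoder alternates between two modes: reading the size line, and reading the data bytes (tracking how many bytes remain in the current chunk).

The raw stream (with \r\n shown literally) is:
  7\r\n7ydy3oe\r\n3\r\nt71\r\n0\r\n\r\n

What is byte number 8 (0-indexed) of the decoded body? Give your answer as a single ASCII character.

Chunk 1: stream[0..1]='7' size=0x7=7, data at stream[3..10]='7ydy3oe' -> body[0..7], body so far='7ydy3oe'
Chunk 2: stream[12..13]='3' size=0x3=3, data at stream[15..18]='t71' -> body[7..10], body so far='7ydy3oet71'
Chunk 3: stream[20..21]='0' size=0 (terminator). Final body='7ydy3oet71' (10 bytes)
Body byte 8 = '7'

Answer: 7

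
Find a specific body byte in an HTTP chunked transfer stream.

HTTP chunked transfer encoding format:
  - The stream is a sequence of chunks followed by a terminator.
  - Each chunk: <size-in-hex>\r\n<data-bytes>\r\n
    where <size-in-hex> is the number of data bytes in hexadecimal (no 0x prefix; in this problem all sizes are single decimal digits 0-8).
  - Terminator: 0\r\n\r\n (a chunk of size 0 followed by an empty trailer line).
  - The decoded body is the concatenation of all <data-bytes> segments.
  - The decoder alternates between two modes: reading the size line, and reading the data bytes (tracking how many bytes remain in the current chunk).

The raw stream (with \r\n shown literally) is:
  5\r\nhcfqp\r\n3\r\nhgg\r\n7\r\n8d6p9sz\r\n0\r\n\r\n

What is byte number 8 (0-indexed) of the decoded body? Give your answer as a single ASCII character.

Chunk 1: stream[0..1]='5' size=0x5=5, data at stream[3..8]='hcfqp' -> body[0..5], body so far='hcfqp'
Chunk 2: stream[10..11]='3' size=0x3=3, data at stream[13..16]='hgg' -> body[5..8], body so far='hcfqphgg'
Chunk 3: stream[18..19]='7' size=0x7=7, data at stream[21..28]='8d6p9sz' -> body[8..15], body so far='hcfqphgg8d6p9sz'
Chunk 4: stream[30..31]='0' size=0 (terminator). Final body='hcfqphgg8d6p9sz' (15 bytes)
Body byte 8 = '8'

Answer: 8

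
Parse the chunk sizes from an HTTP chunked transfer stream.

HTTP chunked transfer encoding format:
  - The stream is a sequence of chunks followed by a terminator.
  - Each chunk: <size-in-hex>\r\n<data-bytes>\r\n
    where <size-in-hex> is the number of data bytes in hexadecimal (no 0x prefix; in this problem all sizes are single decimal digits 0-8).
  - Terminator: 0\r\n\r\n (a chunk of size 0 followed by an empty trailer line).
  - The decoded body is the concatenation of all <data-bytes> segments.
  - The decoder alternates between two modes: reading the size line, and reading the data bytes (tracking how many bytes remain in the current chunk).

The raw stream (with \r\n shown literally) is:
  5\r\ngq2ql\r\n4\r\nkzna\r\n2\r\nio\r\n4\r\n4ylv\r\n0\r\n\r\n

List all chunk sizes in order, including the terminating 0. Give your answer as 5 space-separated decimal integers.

Answer: 5 4 2 4 0

Derivation:
Chunk 1: stream[0..1]='5' size=0x5=5, data at stream[3..8]='gq2ql' -> body[0..5], body so far='gq2ql'
Chunk 2: stream[10..11]='4' size=0x4=4, data at stream[13..17]='kzna' -> body[5..9], body so far='gq2qlkzna'
Chunk 3: stream[19..20]='2' size=0x2=2, data at stream[22..24]='io' -> body[9..11], body so far='gq2qlkznaio'
Chunk 4: stream[26..27]='4' size=0x4=4, data at stream[29..33]='4ylv' -> body[11..15], body so far='gq2qlkznaio4ylv'
Chunk 5: stream[35..36]='0' size=0 (terminator). Final body='gq2qlkznaio4ylv' (15 bytes)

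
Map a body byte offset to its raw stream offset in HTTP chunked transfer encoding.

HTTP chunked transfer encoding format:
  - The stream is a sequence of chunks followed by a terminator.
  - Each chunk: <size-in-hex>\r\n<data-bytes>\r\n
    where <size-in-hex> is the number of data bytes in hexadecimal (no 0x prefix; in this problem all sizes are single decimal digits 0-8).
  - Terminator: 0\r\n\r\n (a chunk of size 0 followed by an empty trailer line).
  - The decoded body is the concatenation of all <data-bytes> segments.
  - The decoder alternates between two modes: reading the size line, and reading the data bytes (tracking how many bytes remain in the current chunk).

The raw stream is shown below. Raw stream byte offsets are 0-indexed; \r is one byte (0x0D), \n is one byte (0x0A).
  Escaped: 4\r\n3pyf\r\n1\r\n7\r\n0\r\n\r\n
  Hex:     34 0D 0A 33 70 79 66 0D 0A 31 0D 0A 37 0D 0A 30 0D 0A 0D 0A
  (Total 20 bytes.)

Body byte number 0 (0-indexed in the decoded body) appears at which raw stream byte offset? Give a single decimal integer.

Chunk 1: stream[0..1]='4' size=0x4=4, data at stream[3..7]='3pyf' -> body[0..4], body so far='3pyf'
Chunk 2: stream[9..10]='1' size=0x1=1, data at stream[12..13]='7' -> body[4..5], body so far='3pyf7'
Chunk 3: stream[15..16]='0' size=0 (terminator). Final body='3pyf7' (5 bytes)
Body byte 0 at stream offset 3

Answer: 3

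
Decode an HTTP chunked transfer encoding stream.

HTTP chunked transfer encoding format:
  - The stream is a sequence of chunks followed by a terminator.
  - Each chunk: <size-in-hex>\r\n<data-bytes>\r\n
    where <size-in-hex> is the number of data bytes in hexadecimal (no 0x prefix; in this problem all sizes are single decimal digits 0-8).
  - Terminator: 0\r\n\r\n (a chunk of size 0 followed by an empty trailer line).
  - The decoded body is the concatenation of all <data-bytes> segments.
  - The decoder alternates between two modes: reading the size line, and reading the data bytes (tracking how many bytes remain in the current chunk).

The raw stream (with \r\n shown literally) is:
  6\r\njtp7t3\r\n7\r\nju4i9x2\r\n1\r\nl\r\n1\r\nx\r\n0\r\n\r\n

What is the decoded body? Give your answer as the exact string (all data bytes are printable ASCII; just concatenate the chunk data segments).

Chunk 1: stream[0..1]='6' size=0x6=6, data at stream[3..9]='jtp7t3' -> body[0..6], body so far='jtp7t3'
Chunk 2: stream[11..12]='7' size=0x7=7, data at stream[14..21]='ju4i9x2' -> body[6..13], body so far='jtp7t3ju4i9x2'
Chunk 3: stream[23..24]='1' size=0x1=1, data at stream[26..27]='l' -> body[13..14], body so far='jtp7t3ju4i9x2l'
Chunk 4: stream[29..30]='1' size=0x1=1, data at stream[32..33]='x' -> body[14..15], body so far='jtp7t3ju4i9x2lx'
Chunk 5: stream[35..36]='0' size=0 (terminator). Final body='jtp7t3ju4i9x2lx' (15 bytes)

Answer: jtp7t3ju4i9x2lx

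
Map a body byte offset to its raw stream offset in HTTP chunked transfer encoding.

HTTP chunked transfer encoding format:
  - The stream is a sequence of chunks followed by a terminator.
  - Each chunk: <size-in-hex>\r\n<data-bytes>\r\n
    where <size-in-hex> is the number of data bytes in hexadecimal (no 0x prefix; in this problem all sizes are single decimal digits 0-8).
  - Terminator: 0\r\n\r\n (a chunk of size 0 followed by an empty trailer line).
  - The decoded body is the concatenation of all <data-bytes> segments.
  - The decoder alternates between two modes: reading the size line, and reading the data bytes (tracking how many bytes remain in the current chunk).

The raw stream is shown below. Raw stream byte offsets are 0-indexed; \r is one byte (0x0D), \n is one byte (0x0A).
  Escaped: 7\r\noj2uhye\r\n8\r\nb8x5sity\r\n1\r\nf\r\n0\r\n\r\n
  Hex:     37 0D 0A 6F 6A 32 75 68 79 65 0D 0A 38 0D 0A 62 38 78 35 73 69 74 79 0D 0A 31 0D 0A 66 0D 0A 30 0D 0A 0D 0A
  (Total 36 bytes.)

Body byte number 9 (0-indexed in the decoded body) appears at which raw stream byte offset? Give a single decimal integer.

Chunk 1: stream[0..1]='7' size=0x7=7, data at stream[3..10]='oj2uhye' -> body[0..7], body so far='oj2uhye'
Chunk 2: stream[12..13]='8' size=0x8=8, data at stream[15..23]='b8x5sity' -> body[7..15], body so far='oj2uhyeb8x5sity'
Chunk 3: stream[25..26]='1' size=0x1=1, data at stream[28..29]='f' -> body[15..16], body so far='oj2uhyeb8x5sityf'
Chunk 4: stream[31..32]='0' size=0 (terminator). Final body='oj2uhyeb8x5sityf' (16 bytes)
Body byte 9 at stream offset 17

Answer: 17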